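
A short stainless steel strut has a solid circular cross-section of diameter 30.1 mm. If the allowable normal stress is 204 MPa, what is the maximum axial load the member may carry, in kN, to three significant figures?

145 kN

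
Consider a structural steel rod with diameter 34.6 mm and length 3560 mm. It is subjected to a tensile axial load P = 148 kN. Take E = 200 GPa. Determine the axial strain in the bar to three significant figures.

7.87e-04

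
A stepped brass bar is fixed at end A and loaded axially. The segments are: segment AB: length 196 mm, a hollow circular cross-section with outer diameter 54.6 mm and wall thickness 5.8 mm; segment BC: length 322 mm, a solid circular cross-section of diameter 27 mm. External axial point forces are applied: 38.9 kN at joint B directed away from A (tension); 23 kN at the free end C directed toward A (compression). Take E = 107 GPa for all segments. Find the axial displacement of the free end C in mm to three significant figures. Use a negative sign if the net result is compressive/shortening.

-0.0881 mm

Internal axial forces (sectioning from the free end, tension +): N_BC = -23 kN, N_AB = 15.9 kN.
A_AB = 889.2 mm².
A_BC = 572.6 mm².
δ_AB = 15900·196/(889.2·107000) = 0.03275 mm
δ_BC = -23000·322/(572.6·107000) = -0.1209 mm
δ = Σδ_i = -0.08813 mm.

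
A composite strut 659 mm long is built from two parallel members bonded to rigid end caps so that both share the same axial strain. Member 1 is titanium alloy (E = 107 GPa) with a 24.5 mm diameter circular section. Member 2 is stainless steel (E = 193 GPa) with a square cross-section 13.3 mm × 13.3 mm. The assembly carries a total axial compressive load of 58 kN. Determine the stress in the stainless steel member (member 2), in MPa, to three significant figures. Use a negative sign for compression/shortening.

A_1 = 471.4 mm².
A_2 = 176.9 mm².
Equal strain + equilibrium ⇒ each member carries load in proportion to AE: A₁E₁ = 50440000 N, A₂E₂ = 34140000 N, ΣAE = 84580000 N.
σ₂ = P·E₂/ΣAE = -58000·193000/84580000 = -132.3 MPa.

-132 MPa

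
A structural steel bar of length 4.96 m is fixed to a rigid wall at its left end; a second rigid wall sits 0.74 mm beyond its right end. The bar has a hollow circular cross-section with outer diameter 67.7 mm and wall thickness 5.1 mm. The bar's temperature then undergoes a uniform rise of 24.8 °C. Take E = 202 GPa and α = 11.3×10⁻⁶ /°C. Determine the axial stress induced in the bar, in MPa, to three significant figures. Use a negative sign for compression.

Free thermal expansion αLΔT = 11.3e-6 · 4960 · 24.8 = 1.39 mm.
The walls engage after the gap closes; constrained expansion = 1.39 − 0.74 = 0.65 mm.
The walls impose strain ε = −(0.65)/4960 = -1.3105e-04; σ = Eε = 202000 · -1.3105e-04 = -26.47 MPa.

-26.5 MPa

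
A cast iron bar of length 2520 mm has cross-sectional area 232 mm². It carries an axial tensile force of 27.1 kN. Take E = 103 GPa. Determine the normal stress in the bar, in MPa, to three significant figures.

σ = N/A = 27100/232 = 116.8 MPa.

117 MPa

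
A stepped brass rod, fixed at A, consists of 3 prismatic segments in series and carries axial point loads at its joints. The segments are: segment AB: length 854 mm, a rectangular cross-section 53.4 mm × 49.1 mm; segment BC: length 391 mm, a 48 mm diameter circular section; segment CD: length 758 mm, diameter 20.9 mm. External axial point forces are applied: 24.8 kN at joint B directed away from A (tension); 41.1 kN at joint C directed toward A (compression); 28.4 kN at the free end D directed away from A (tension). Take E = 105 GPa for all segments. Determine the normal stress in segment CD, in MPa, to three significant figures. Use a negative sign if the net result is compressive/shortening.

Internal axial forces (sectioning from the free end, tension +): N_CD = 28.4 kN, N_BC = -12.7 kN, N_AB = 12.1 kN.
A_CD = 343.1 mm².
σ_CD = N_CD/A_CD = 28400/343.1 = 82.78 MPa.

82.8 MPa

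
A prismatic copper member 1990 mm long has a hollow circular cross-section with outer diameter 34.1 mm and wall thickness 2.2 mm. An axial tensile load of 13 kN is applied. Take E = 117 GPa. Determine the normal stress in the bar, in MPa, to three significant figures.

59.0 MPa

A = 220.5 mm².
σ = N/A = 13000/220.5 = 58.96 MPa.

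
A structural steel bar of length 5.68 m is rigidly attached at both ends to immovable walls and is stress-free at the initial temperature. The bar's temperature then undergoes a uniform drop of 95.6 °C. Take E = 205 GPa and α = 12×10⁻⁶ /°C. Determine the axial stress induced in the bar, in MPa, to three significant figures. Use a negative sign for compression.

Free thermal expansion αLΔT = 12e-6 · 5680 · -95.6 = -6.516 mm.
The walls impose strain ε = −(-6.516)/5680 = 1.1472e-03; σ = Eε = 205000 · 1.1472e-03 = 235.2 MPa.

235 MPa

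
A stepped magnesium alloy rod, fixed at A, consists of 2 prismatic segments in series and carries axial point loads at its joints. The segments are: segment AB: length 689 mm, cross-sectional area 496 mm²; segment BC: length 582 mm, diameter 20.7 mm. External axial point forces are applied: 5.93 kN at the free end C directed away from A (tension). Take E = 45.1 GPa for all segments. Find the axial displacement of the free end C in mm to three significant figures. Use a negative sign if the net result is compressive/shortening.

0.410 mm

Internal axial forces (sectioning from the free end, tension +): N_BC = 5.93 kN, N_AB = 5.93 kN.
A_BC = 336.5 mm².
δ_AB = 5930·689/(496·45100) = 0.1826 mm
δ_BC = 5930·582/(336.5·45100) = 0.2274 mm
δ = Σδ_i = 0.41 mm.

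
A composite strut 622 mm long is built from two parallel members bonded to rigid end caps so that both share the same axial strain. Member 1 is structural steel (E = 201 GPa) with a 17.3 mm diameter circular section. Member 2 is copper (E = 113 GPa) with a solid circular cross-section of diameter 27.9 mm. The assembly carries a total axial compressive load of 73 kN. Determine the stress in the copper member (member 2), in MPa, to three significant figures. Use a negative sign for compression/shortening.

A_1 = 235.1 mm².
A_2 = 611.4 mm².
Equal strain + equilibrium ⇒ each member carries load in proportion to AE: A₁E₁ = 47250000 N, A₂E₂ = 69080000 N, ΣAE = 116300000 N.
σ₂ = P·E₂/ΣAE = -73000·113000/116300000 = -70.91 MPa.

-70.9 MPa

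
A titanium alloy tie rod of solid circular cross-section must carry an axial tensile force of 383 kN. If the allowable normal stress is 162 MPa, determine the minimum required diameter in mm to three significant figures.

Required area A ≥ P/σ_allow = 383000/162 = 2364 mm².
For a solid circular section, d ≥ √(4A/π) = 54.87 mm.

54.9 mm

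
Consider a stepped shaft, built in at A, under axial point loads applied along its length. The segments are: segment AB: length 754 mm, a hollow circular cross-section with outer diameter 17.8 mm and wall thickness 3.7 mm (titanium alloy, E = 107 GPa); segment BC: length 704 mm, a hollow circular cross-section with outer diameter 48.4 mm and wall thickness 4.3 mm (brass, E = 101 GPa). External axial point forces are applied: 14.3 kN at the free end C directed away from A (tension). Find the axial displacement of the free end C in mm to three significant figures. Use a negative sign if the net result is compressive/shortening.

0.782 mm

Internal axial forces (sectioning from the free end, tension +): N_BC = 14.3 kN, N_AB = 14.3 kN.
A_AB = 163.9 mm².
A_BC = 595.7 mm².
δ_AB = 14300·754/(163.9·107000) = 0.6148 mm
δ_BC = 14300·704/(595.7·101000) = 0.1673 mm
δ = Σδ_i = 0.7821 mm.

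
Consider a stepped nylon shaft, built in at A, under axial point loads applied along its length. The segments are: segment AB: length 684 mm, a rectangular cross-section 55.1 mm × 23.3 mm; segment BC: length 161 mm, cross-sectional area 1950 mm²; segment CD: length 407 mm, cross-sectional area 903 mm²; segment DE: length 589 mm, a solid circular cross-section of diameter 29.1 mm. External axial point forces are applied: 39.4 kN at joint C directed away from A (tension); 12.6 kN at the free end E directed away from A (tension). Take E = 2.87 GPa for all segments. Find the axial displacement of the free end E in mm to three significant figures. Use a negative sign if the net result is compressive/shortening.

Internal axial forces (sectioning from the free end, tension +): N_DE = 12.6 kN, N_CD = 12.6 kN, N_BC = 52 kN, N_AB = 52 kN.
A_AB = 1284 mm².
A_DE = 665.1 mm².
δ_AB = 52000·684/(1284·2870) = 9.653 mm
δ_BC = 52000·161/(1950·2870) = 1.496 mm
δ_CD = 12600·407/(903·2870) = 1.979 mm
δ_DE = 12600·589/(665.1·2870) = 3.888 mm
δ = Σδ_i = 17.02 mm.

17.0 mm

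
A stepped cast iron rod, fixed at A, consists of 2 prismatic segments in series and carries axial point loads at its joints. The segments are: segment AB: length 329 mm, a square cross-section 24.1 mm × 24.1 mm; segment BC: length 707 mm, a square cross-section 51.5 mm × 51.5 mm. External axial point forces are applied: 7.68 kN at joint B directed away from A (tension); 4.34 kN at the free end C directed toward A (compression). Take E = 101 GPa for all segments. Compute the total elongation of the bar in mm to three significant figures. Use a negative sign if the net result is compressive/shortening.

Internal axial forces (sectioning from the free end, tension +): N_BC = -4.34 kN, N_AB = 3.34 kN.
A_AB = 580.8 mm².
A_BC = 2652 mm².
δ_AB = 3340·329/(580.8·101000) = 0.01873 mm
δ_BC = -4340·707/(2652·101000) = -0.01145 mm
δ = Σδ_i = 0.007278 mm.

0.00728 mm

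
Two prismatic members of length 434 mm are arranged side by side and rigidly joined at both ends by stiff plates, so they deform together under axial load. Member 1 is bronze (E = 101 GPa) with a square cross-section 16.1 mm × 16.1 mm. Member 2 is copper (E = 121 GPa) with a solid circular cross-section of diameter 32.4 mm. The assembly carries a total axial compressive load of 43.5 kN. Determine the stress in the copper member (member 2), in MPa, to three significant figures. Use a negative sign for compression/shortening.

-41.8 MPa

A_1 = 259.2 mm².
A_2 = 824.5 mm².
Equal strain + equilibrium ⇒ each member carries load in proportion to AE: A₁E₁ = 26180000 N, A₂E₂ = 99760000 N, ΣAE = 125900000 N.
σ₂ = P·E₂/ΣAE = -43500·121000/125900000 = -41.79 MPa.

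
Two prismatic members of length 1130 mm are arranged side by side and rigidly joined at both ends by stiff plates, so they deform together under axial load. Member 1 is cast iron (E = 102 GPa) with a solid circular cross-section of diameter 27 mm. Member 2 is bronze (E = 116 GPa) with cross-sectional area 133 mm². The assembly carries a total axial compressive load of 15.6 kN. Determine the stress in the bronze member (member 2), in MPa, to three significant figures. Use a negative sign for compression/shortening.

A_1 = 572.6 mm².
Equal strain + equilibrium ⇒ each member carries load in proportion to AE: A₁E₁ = 58400000 N, A₂E₂ = 15430000 N, ΣAE = 73830000 N.
σ₂ = P·E₂/ΣAE = -15600·116000/73830000 = -24.51 MPa.

-24.5 MPa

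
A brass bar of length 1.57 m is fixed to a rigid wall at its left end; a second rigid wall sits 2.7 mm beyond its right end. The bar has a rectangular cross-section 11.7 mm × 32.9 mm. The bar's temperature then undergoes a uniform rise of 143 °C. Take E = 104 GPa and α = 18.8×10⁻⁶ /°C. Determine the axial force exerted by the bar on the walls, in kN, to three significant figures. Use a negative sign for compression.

Free thermal expansion αLΔT = 18.8e-6 · 1570 · 143 = 4.221 mm.
The walls engage after the gap closes; constrained expansion = 4.221 − 2.7 = 1.521 mm.
The walls impose strain ε = −(1.521)/1570 = -9.6865e-04; σ = Eε = 104000 · -9.6865e-04 = -100.7 MPa.
Wall reaction R = σ·A = -100.7·384.9 = -38780 N = -38.78 kN.

-38.8 kN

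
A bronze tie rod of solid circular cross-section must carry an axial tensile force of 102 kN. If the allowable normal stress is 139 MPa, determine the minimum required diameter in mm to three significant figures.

Required area A ≥ P/σ_allow = 102000/139 = 733.8 mm².
For a solid circular section, d ≥ √(4A/π) = 30.57 mm.

30.6 mm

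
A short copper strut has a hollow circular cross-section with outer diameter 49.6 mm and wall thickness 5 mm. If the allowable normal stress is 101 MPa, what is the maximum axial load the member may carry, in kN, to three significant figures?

A = 700.6 mm².
P_max = σ_allow · A = 101 · 700.6 = 70760 N = 70.76 kN.

70.8 kN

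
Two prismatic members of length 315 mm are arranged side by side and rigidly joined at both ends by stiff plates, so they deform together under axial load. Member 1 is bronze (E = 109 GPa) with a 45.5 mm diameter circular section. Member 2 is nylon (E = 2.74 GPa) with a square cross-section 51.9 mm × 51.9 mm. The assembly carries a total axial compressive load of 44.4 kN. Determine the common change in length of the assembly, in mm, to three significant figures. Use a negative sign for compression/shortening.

-0.0758 mm

A_1 = 1626 mm².
A_2 = 2694 mm².
Equal strain + equilibrium ⇒ each member carries load in proportion to AE: A₁E₁ = 177200000 N, A₂E₂ = 7380000 N, ΣAE = 184600000 N.
δ = PL/ΣAE = -44400·315/184600000 = -0.07576 mm.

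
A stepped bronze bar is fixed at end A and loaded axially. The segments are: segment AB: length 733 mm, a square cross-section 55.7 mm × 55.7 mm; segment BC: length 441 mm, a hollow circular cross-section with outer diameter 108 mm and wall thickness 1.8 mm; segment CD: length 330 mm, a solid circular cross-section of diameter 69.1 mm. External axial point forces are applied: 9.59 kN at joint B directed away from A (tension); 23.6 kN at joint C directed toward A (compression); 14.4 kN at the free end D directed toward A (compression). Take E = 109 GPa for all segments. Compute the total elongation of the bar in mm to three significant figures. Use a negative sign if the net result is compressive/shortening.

-0.329 mm

Internal axial forces (sectioning from the free end, tension +): N_CD = -14.4 kN, N_BC = -38 kN, N_AB = -28.41 kN.
A_AB = 3102 mm².
A_BC = 600.5 mm².
A_CD = 3750 mm².
δ_AB = -28410·733/(3102·109000) = -0.06158 mm
δ_BC = -38000·441/(600.5·109000) = -0.256 mm
δ_CD = -14400·330/(3750·109000) = -0.01163 mm
δ = Σδ_i = -0.3292 mm.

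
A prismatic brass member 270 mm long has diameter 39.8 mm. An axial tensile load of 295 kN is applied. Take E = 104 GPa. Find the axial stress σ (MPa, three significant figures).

237 MPa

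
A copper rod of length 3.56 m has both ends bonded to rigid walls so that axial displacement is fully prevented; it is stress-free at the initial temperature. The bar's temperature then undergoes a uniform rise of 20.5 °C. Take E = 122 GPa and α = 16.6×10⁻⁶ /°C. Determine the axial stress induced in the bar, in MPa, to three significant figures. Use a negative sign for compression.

-41.5 MPa

Free thermal expansion αLΔT = 16.6e-6 · 3560 · 20.5 = 1.211 mm.
The walls impose strain ε = −(1.211)/3560 = -3.4030e-04; σ = Eε = 122000 · -3.4030e-04 = -41.52 MPa.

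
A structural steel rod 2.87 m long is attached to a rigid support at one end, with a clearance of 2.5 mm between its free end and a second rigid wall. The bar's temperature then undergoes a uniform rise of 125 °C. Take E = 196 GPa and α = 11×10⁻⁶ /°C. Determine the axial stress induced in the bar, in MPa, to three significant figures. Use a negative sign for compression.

Free thermal expansion αLΔT = 11e-6 · 2870 · 125 = 3.946 mm.
The walls engage after the gap closes; constrained expansion = 3.946 − 2.5 = 1.446 mm.
The walls impose strain ε = −(1.446)/2870 = -5.0392e-04; σ = Eε = 196000 · -5.0392e-04 = -98.77 MPa.

-98.8 MPa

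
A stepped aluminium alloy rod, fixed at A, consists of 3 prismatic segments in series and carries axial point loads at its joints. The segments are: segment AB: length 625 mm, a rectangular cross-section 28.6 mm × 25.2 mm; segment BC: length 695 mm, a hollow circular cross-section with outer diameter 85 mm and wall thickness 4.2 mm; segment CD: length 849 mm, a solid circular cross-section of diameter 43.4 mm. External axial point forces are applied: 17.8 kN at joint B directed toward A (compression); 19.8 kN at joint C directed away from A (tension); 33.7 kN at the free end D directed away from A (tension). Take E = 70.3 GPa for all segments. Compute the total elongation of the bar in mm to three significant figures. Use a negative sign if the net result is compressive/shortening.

Internal axial forces (sectioning from the free end, tension +): N_CD = 33.7 kN, N_BC = 53.5 kN, N_AB = 35.7 kN.
A_AB = 720.7 mm².
A_BC = 1066 mm².
A_CD = 1479 mm².
δ_AB = 35700·625/(720.7·70300) = 0.4404 mm
δ_BC = 53500·695/(1066·70300) = 0.4961 mm
δ_CD = 33700·849/(1479·70300) = 0.2751 mm
δ = Σδ_i = 1.212 mm.

1.21 mm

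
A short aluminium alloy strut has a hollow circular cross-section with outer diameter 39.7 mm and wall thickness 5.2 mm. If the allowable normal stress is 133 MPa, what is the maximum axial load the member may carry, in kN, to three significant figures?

A = 563.6 mm².
P_max = σ_allow · A = 133 · 563.6 = 74960 N = 74.96 kN.

75.0 kN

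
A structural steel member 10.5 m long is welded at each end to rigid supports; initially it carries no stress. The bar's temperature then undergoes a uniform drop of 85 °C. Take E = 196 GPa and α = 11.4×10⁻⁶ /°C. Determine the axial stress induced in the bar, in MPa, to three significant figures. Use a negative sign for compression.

190 MPa

Free thermal expansion αLΔT = 11.4e-6 · 10500 · -85 = -10.17 mm.
The walls impose strain ε = −(-10.17)/10500 = 9.6900e-04; σ = Eε = 196000 · 9.6900e-04 = 189.9 MPa.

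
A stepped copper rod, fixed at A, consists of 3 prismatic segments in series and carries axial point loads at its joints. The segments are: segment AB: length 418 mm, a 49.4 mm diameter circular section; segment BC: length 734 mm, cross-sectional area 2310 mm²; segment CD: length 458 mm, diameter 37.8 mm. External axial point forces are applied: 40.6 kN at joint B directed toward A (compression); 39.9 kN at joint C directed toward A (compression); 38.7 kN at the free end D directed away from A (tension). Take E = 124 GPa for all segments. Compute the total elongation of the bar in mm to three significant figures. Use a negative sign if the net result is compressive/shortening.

Internal axial forces (sectioning from the free end, tension +): N_CD = 38.7 kN, N_BC = -1.2 kN, N_AB = -41.8 kN.
A_AB = 1917 mm².
A_CD = 1122 mm².
δ_AB = -41800·418/(1917·124000) = -0.07352 mm
δ_BC = -1200·734/(2310·124000) = -0.003075 mm
δ_CD = 38700·458/(1122·124000) = 0.1274 mm
δ = Σδ_i = 0.05078 mm.

0.0508 mm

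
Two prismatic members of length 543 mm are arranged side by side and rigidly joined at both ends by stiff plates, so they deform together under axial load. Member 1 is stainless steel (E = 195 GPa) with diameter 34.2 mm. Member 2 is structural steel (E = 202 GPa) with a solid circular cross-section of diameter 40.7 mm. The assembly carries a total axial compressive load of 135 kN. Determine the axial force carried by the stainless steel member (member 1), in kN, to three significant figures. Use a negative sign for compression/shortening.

A_1 = 918.6 mm².
A_2 = 1301 mm².
Equal strain + equilibrium ⇒ each member carries load in proportion to AE: A₁E₁ = 179100000 N, A₂E₂ = 262800000 N, ΣAE = 441900000 N.
F₁ = P·A₁E₁/ΣAE = -135000·179100000/441900000 = -54720 N.

-54.7 kN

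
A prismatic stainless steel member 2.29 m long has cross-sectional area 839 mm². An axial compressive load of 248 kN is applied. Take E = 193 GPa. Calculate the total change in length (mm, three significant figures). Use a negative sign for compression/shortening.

-3.51 mm

δ_mech = NL/(AE) = -248000·2290/(839·193000) = -3.507 mm.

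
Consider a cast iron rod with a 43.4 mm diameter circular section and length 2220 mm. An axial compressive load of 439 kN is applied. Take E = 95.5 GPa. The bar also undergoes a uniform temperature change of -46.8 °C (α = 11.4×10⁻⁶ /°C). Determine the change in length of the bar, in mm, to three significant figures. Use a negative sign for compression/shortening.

-8.08 mm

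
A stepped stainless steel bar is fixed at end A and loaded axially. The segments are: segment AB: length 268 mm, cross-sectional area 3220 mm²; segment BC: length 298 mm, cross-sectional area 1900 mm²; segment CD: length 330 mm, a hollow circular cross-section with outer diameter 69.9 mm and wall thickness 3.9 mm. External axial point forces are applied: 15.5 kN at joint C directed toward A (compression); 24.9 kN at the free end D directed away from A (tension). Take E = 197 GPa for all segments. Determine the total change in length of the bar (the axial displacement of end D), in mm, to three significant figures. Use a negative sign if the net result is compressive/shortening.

0.0630 mm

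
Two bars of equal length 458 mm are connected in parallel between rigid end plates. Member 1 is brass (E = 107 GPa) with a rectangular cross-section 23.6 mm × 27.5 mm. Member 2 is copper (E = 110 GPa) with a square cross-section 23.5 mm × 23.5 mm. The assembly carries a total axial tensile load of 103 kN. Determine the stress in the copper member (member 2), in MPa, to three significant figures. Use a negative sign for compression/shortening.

87.0 MPa

A_1 = 649 mm².
A_2 = 552.2 mm².
Equal strain + equilibrium ⇒ each member carries load in proportion to AE: A₁E₁ = 69440000 N, A₂E₂ = 60750000 N, ΣAE = 130200000 N.
σ₂ = P·E₂/ΣAE = 103000·110000/130200000 = 87.03 MPa.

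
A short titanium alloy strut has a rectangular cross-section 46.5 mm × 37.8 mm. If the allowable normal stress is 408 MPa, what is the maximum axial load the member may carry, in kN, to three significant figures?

717 kN

A = 1758 mm².
P_max = σ_allow · A = 408 · 1758 = 717100 N = 717.1 kN.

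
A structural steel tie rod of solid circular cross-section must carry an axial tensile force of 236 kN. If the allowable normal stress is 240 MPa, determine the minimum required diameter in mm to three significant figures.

35.4 mm

Required area A ≥ P/σ_allow = 236000/240 = 983.3 mm².
For a solid circular section, d ≥ √(4A/π) = 35.38 mm.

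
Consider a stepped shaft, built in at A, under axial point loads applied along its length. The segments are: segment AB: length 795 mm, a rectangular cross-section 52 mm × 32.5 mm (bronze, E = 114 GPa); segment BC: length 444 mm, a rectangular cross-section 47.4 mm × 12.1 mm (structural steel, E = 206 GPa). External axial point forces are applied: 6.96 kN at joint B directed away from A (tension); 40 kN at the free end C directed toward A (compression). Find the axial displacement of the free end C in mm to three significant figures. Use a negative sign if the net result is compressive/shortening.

-0.287 mm

Internal axial forces (sectioning from the free end, tension +): N_BC = -40 kN, N_AB = -33.04 kN.
A_AB = 1690 mm².
A_BC = 573.5 mm².
δ_AB = -33040·795/(1690·114000) = -0.1363 mm
δ_BC = -40000·444/(573.5·206000) = -0.1503 mm
δ = Σδ_i = -0.2867 mm.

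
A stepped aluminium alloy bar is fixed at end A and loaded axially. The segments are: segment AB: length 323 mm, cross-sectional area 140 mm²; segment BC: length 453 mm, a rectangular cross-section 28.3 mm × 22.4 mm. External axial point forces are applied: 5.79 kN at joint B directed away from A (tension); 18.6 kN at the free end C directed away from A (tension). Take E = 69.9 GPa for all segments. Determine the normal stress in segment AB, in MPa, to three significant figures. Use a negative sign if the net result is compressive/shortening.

Internal axial forces (sectioning from the free end, tension +): N_BC = 18.6 kN, N_AB = 24.39 kN.
σ_AB = N_AB/A_AB = 24390/140 = 174.2 MPa.

174 MPa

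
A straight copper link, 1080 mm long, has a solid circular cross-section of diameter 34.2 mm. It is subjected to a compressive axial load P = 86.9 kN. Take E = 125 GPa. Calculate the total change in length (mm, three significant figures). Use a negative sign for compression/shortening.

A = 918.6 mm².
δ_mech = NL/(AE) = -86900·1080/(918.6·125000) = -0.8173 mm.

-0.817 mm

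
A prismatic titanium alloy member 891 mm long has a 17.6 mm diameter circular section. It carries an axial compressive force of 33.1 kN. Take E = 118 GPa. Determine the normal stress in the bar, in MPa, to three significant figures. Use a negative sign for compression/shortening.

-136 MPa

A = 243.3 mm².
σ = N/A = -33100/243.3 = -136.1 MPa.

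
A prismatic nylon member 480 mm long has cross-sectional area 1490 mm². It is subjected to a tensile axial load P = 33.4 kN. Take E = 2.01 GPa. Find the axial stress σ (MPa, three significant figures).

σ = N/A = 33400/1490 = 22.42 MPa.

22.4 MPa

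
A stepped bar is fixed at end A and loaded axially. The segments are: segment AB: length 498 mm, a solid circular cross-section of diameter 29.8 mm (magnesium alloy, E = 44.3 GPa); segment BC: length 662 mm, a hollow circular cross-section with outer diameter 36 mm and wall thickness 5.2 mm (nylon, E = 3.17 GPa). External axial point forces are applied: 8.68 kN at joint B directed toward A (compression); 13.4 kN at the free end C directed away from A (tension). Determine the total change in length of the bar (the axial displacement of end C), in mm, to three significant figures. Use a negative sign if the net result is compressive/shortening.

5.64 mm

Internal axial forces (sectioning from the free end, tension +): N_BC = 13.4 kN, N_AB = 4.72 kN.
A_AB = 697.5 mm².
A_BC = 503.2 mm².
δ_AB = 4720·498/(697.5·44300) = 0.07608 mm
δ_BC = 13400·662/(503.2·3170) = 5.562 mm
δ = Σδ_i = 5.638 mm.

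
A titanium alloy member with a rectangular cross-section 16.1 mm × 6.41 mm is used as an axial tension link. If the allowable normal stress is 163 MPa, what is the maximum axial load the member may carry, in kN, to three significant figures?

A = 103.2 mm².
P_max = σ_allow · A = 163 · 103.2 = 16820 N = 16.82 kN.

16.8 kN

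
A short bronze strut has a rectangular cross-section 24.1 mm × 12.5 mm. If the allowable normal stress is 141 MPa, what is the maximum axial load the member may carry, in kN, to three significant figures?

A = 301.2 mm².
P_max = σ_allow · A = 141 · 301.2 = 42480 N = 42.48 kN.

42.5 kN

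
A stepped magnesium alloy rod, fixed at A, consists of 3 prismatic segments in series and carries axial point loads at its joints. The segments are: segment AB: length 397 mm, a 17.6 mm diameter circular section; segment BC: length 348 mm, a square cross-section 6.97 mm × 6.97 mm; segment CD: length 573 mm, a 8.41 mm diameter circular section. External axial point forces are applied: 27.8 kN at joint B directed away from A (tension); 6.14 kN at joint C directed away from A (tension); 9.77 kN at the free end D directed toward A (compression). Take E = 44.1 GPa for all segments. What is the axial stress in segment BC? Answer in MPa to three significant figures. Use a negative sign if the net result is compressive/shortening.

Internal axial forces (sectioning from the free end, tension +): N_CD = -9.77 kN, N_BC = -3.63 kN, N_AB = 24.17 kN.
A_BC = 48.58 mm².
σ_BC = N_BC/A_BC = -3630/48.58 = -74.72 MPa.

-74.7 MPa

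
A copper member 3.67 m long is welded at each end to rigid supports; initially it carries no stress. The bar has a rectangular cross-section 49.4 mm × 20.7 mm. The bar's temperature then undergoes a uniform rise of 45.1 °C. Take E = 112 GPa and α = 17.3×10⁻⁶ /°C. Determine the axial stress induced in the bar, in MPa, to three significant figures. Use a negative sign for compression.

-87.4 MPa

Free thermal expansion αLΔT = 17.3e-6 · 3670 · 45.1 = 2.863 mm.
The walls impose strain ε = −(2.863)/3670 = -7.8023e-04; σ = Eε = 112000 · -7.8023e-04 = -87.39 MPa.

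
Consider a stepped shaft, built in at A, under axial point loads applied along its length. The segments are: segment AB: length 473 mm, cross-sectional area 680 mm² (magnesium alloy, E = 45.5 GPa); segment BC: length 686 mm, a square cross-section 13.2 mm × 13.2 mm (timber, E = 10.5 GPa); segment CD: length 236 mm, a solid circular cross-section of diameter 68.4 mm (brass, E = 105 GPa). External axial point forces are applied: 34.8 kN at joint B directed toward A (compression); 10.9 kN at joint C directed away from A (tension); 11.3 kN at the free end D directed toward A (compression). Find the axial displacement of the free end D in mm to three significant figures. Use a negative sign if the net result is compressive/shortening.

-0.695 mm

Internal axial forces (sectioning from the free end, tension +): N_CD = -11.3 kN, N_BC = -0.4 kN, N_AB = -35.2 kN.
A_BC = 174.2 mm².
A_CD = 3675 mm².
δ_AB = -35200·473/(680·45500) = -0.5381 mm
δ_BC = -400·686/(174.2·10500) = -0.15 mm
δ_CD = -11300·236/(3675·105000) = -0.006912 mm
δ = Σδ_i = -0.695 mm.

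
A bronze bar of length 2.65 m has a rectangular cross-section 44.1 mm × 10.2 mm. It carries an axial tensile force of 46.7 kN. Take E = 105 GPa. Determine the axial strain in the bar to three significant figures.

9.89e-04

A = 449.8 mm².
σ = N/A = 103.8 MPa; ε = σ/E = 103.8/105000 = 9.888e-04.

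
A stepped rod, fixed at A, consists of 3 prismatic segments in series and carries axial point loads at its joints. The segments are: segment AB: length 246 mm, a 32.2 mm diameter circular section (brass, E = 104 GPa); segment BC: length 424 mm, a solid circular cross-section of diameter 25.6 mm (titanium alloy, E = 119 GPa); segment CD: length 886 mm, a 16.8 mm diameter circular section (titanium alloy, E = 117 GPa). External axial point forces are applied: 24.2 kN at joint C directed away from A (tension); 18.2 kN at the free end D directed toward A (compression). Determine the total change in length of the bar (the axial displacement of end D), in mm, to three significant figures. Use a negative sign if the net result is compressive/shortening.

Internal axial forces (sectioning from the free end, tension +): N_CD = -18.2 kN, N_BC = 6 kN, N_AB = 6 kN.
A_AB = 814.3 mm².
A_BC = 514.7 mm².
A_CD = 221.7 mm².
δ_AB = 6000·246/(814.3·104000) = 0.01743 mm
δ_BC = 6000·424/(514.7·119000) = 0.04153 mm
δ_CD = -18200·886/(221.7·117000) = -0.6217 mm
δ = Σδ_i = -0.5628 mm.

-0.563 mm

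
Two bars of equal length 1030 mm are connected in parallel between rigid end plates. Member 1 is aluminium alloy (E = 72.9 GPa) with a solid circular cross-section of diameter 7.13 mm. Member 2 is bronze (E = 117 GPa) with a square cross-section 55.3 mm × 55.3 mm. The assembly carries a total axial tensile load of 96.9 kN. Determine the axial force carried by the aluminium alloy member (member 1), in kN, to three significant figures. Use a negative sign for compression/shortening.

0.782 kN

A_1 = 39.93 mm².
A_2 = 3058 mm².
Equal strain + equilibrium ⇒ each member carries load in proportion to AE: A₁E₁ = 2911000 N, A₂E₂ = 357800000 N, ΣAE = 360700000 N.
F₁ = P·A₁E₁/ΣAE = 96900·2911000/360700000 = 781.9 N.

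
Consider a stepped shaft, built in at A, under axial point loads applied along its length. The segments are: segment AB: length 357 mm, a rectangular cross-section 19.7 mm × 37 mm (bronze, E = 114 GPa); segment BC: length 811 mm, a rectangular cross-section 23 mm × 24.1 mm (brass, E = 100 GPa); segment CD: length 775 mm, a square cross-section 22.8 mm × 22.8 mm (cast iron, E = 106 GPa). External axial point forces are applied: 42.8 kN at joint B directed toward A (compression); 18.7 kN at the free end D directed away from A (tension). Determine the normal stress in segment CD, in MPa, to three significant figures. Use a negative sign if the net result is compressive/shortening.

Internal axial forces (sectioning from the free end, tension +): N_CD = 18.7 kN, N_BC = 18.7 kN, N_AB = -24.1 kN.
A_CD = 519.8 mm².
σ_CD = N_CD/A_CD = 18700/519.8 = 35.97 MPa.

36.0 MPa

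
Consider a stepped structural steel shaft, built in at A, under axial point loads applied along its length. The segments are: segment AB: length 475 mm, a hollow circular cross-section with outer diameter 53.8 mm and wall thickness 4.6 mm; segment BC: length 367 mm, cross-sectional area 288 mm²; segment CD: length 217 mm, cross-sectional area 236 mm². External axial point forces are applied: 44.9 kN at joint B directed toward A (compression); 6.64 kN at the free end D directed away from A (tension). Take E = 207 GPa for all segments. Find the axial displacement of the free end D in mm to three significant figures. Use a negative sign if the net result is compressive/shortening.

Internal axial forces (sectioning from the free end, tension +): N_CD = 6.64 kN, N_BC = 6.64 kN, N_AB = -38.26 kN.
A_AB = 711 mm².
δ_AB = -38260·475/(711·207000) = -0.1235 mm
δ_BC = 6640·367/(288·207000) = 0.04088 mm
δ_CD = 6640·217/(236·207000) = 0.02949 mm
δ = Σδ_i = -0.05311 mm.

-0.0531 mm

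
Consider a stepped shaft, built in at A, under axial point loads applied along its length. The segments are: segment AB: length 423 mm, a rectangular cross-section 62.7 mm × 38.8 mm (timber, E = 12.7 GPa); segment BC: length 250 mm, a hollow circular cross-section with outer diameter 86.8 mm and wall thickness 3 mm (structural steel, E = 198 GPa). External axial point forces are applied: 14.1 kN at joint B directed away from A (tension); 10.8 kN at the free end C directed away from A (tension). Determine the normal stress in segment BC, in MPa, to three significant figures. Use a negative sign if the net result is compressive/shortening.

13.7 MPa

Internal axial forces (sectioning from the free end, tension +): N_BC = 10.8 kN, N_AB = 24.9 kN.
A_BC = 789.8 mm².
σ_BC = N_BC/A_BC = 10800/789.8 = 13.67 MPa.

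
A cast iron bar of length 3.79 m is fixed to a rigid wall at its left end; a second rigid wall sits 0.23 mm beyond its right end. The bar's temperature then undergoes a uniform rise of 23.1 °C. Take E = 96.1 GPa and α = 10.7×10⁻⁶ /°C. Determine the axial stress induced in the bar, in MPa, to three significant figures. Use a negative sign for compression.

Free thermal expansion αLΔT = 10.7e-6 · 3790 · 23.1 = 0.9368 mm.
The walls engage after the gap closes; constrained expansion = 0.9368 − 0.23 = 0.7068 mm.
The walls impose strain ε = −(0.7068)/3790 = -1.8648e-04; σ = Eε = 96100 · -1.8648e-04 = -17.92 MPa.

-17.9 MPa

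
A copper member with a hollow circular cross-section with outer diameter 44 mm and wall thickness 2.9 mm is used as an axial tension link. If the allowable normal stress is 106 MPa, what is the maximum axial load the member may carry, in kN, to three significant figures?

A = 374.4 mm².
P_max = σ_allow · A = 106 · 374.4 = 39690 N = 39.69 kN.

39.7 kN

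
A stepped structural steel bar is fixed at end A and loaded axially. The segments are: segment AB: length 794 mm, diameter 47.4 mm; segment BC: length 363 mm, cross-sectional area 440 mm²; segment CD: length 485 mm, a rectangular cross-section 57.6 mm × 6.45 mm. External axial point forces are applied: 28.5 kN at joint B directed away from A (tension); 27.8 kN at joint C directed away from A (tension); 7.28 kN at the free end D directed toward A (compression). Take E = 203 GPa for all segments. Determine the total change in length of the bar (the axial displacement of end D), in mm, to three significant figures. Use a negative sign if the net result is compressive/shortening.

0.145 mm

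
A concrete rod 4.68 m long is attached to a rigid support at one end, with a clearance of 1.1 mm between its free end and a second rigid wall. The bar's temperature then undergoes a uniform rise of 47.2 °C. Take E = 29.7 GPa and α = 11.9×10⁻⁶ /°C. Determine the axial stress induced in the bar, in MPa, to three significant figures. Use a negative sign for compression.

Free thermal expansion αLΔT = 11.9e-6 · 4680 · 47.2 = 2.629 mm.
The walls engage after the gap closes; constrained expansion = 2.629 − 1.1 = 1.529 mm.
The walls impose strain ε = −(1.529)/4680 = -3.2664e-04; σ = Eε = 29700 · -3.2664e-04 = -9.701 MPa.

-9.70 MPa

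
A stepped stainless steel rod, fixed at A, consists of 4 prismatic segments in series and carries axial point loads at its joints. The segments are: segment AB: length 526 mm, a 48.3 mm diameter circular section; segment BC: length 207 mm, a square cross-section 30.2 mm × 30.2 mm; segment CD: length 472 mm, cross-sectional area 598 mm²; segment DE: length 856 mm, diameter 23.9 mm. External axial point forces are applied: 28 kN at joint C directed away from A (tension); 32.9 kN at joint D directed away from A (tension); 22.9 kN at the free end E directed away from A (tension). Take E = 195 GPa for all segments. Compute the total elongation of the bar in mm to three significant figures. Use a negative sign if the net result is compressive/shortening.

0.671 mm

Internal axial forces (sectioning from the free end, tension +): N_DE = 22.9 kN, N_CD = 55.8 kN, N_BC = 83.8 kN, N_AB = 83.8 kN.
A_AB = 1832 mm².
A_BC = 912 mm².
A_DE = 448.6 mm².
δ_AB = 83800·526/(1832·195000) = 0.1234 mm
δ_BC = 83800·207/(912·195000) = 0.09754 mm
δ_CD = 55800·472/(598·195000) = 0.2259 mm
δ_DE = 22900·856/(448.6·195000) = 0.2241 mm
δ = Σδ_i = 0.6708 mm.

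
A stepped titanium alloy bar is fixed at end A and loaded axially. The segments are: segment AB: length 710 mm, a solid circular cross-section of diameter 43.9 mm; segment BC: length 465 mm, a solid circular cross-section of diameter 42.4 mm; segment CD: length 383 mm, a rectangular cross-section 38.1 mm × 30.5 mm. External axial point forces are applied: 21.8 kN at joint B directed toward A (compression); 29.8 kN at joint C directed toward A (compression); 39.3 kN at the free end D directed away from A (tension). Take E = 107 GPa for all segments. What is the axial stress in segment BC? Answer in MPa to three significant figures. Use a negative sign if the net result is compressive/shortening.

Internal axial forces (sectioning from the free end, tension +): N_CD = 39.3 kN, N_BC = 9.5 kN, N_AB = -12.3 kN.
A_BC = 1412 mm².
σ_BC = N_BC/A_BC = 9500/1412 = 6.728 MPa.

6.73 MPa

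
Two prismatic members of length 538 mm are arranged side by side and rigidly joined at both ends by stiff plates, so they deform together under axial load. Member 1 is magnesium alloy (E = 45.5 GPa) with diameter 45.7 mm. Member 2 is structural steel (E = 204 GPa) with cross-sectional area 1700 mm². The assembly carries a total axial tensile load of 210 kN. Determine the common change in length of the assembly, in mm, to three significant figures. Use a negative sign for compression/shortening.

0.268 mm

A_1 = 1640 mm².
Equal strain + equilibrium ⇒ each member carries load in proportion to AE: A₁E₁ = 74630000 N, A₂E₂ = 346800000 N, ΣAE = 421400000 N.
δ = PL/ΣAE = 210000·538/421400000 = 0.2681 mm.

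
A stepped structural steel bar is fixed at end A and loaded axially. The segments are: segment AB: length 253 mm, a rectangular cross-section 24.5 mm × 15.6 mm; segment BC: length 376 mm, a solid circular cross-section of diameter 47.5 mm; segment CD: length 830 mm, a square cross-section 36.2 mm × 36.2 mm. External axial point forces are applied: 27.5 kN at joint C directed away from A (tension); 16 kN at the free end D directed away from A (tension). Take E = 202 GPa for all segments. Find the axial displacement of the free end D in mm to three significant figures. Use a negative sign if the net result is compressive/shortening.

Internal axial forces (sectioning from the free end, tension +): N_CD = 16 kN, N_BC = 43.5 kN, N_AB = 43.5 kN.
A_AB = 382.2 mm².
A_BC = 1772 mm².
A_CD = 1310 mm².
δ_AB = 43500·253/(382.2·202000) = 0.1426 mm
δ_BC = 43500·376/(1772·202000) = 0.04569 mm
δ_CD = 16000·830/(1310·202000) = 0.05017 mm
δ = Σδ_i = 0.2384 mm.

0.238 mm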